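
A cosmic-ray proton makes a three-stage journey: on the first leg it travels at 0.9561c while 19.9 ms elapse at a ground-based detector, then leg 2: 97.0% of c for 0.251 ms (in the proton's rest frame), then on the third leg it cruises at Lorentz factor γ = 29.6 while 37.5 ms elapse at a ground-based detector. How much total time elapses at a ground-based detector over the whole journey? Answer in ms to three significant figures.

Δt = 58.4 ms

Leg 1: 19.9 ms is already measured at a ground-based detector.
Leg 2: β = 0.970; γ = 1/√(1 − 0.970²) = 1/√0.05910 = 4.113; Δt_2 = 4.113 × 0.251 = 1.032 ms.
Leg 3: 37.5 ms is already measured at a ground-based detector.
Total: 19.90 + 1.032 + 37.50 ms.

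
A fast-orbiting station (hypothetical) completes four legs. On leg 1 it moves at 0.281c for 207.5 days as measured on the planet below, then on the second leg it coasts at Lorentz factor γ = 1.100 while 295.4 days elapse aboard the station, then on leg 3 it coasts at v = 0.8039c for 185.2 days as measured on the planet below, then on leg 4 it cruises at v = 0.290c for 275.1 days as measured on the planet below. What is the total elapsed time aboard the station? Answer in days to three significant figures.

τ = 868 days

Leg 1: γ = 1/√(1 − 0.281²) = 1/√0.9210 = 1.042; τ_1 = 207.5/1.042 = 199.1 days.
Leg 2: 295.4 days is already measured aboard the station.
Leg 3: γ = 1/√(1 − 0.8039²) = 1/√0.3537 = 1.681; τ_3 = 185.2/1.681 = 110.2 days.
Leg 4: γ = 1/√(1 − 0.290²) = 1/√0.9159 = 1.045; τ_4 = 275.1/1.045 = 263.3 days.
Total: 199.1 + 295.4 + 110.2 + 263.3 days.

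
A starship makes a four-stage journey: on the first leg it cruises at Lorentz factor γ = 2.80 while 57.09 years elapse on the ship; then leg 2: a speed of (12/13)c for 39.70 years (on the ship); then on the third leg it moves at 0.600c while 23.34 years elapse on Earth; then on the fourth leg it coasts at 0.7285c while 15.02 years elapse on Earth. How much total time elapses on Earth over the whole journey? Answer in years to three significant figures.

Leg 1: γ = 2.80; Δt_1 = 2.800 × 57.09 = 159.9 years.
Leg 2: γ = 1/√(1 − (12/13)²) = 13/5 = 2.600; Δt_2 = 2.600 × 39.70 = 103.2 years.
Leg 3: 23.34 years is already measured on Earth.
Leg 4: 15.02 years is already measured on Earth.
Total: 159.9 + 103.2 + 23.34 + 15.02 years.

Δt = 301 years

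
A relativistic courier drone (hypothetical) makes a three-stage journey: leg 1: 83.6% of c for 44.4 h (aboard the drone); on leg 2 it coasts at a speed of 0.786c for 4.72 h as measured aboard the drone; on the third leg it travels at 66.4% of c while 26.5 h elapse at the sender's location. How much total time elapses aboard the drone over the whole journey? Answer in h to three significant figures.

Leg 1: 44.4 h is already measured aboard the drone.
Leg 2: 4.72 h is already measured aboard the drone.
Leg 3: β = 0.664; γ = 1/√(1 − 0.664²) = 1/√0.5591 = 1.337; τ_3 = 26.5/1.337 = 19.81 h.
Total: 44.40 + 4.720 + 19.81 h.

τ = 68.9 h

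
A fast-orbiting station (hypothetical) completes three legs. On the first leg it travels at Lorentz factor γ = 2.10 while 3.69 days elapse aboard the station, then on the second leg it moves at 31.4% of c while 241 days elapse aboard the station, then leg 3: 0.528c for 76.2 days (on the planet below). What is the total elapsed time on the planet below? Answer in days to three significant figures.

Δt = 338 days

Leg 1: γ = 2.10; Δt_1 = 2.100 × 3.69 = 7.749 days.
Leg 2: β = 0.314; γ = 1/√(1 − 0.314²) = 1/√0.9014 = 1.053; Δt_2 = 1.053 × 241 = 253.8 days.
Leg 3: 76.2 days is already measured on the planet below.
Total: 7.749 + 253.8 + 76.20 days.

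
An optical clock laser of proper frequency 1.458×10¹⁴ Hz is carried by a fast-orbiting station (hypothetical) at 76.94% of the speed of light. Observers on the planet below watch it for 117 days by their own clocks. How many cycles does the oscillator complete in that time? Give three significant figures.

β = 0.7694; γ = 1/√(1 − 0.7694²) = 1/√0.4080 = 1.566
During 117 days of lab time, the oscillator's proper time advances by τ = Δt/γ = 117/1.566 = 74.74 days = 6.457×10⁶ s.
N = f × τ = 1.458×10¹⁴ × 6.457×10⁶ = 9.415×10²⁰.

N = 9.41×10²⁰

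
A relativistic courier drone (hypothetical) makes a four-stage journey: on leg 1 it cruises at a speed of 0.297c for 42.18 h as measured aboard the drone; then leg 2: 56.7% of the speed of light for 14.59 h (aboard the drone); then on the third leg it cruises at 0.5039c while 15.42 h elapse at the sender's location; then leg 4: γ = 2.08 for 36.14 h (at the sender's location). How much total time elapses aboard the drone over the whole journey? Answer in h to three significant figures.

Leg 1: 42.18 h is already measured aboard the drone.
Leg 2: 14.59 h is already measured aboard the drone.
Leg 3: γ = 1/√(1 − 0.5039²) = 1/√0.7461 = 1.158; τ_3 = 15.42/1.158 = 13.32 h.
Leg 4: γ = 2.08; τ_4 = 36.14/2.080 = 17.38 h.
Total: 42.18 + 14.59 + 13.32 + 17.38 h.

τ = 87.5 h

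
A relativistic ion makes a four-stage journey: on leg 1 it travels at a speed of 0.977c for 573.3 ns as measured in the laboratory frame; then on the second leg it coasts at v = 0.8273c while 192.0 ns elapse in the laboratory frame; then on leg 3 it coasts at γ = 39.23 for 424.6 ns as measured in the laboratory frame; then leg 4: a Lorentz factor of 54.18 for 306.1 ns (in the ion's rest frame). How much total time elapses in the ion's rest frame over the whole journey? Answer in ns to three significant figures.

τ = 547 ns

Leg 1: γ = 1/√(1 − 0.977²) = 1/√0.04547 = 4.690; τ_1 = 573.3/4.690 = 122.3 ns.
Leg 2: γ = 1/√(1 − 0.8273²) = 1/√0.3156 = 1.780; τ_2 = 192.0/1.780 = 107.9 ns.
Leg 3: γ = 39.23; τ_3 = 424.6/39.23 = 10.82 ns.
Leg 4: 306.1 ns is already measured in the ion's rest frame.
Total: 122.3 + 107.9 + 10.82 + 306.1 ns.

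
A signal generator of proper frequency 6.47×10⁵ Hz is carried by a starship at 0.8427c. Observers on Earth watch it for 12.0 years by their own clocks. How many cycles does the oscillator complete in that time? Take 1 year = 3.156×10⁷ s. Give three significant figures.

γ = 1/√(1 − 0.8427²) = 1/√0.2899 = 1.857
During 12.0 years of lab time, the oscillator's proper time advances by τ = Δt/γ = 12.0/1.857 = 6.461 years = 2.039×10⁸ s.
N = f × τ = 6.47×10⁵ × 2.039×10⁸ = 1.319×10¹⁴.

N = 1.32×10¹⁴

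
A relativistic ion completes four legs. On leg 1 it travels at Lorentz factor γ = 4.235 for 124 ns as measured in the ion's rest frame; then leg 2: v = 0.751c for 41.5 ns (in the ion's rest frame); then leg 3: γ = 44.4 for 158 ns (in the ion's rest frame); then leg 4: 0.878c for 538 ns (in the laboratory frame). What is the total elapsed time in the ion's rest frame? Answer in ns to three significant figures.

τ = 581 ns

Leg 1: 124 ns is already measured in the ion's rest frame.
Leg 2: 41.5 ns is already measured in the ion's rest frame.
Leg 3: 158 ns is already measured in the ion's rest frame.
Leg 4: γ = 1/√(1 − 0.878²) = 1/√0.2291 = 2.089; τ_4 = 538/2.089 = 257.5 ns.
Total: 124.0 + 41.50 + 158.0 + 257.5 ns.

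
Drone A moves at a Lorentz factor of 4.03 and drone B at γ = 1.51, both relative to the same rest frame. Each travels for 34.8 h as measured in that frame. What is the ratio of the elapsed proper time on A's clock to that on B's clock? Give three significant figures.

τ_A/τ_B = 0.375

A: γ = 4.03. B: γ = 1.51.
τ_A/τ_B = γ_B/γ_A = 1.510/4.030 = 0.3747, so τ_A/τ_B = 0.3747.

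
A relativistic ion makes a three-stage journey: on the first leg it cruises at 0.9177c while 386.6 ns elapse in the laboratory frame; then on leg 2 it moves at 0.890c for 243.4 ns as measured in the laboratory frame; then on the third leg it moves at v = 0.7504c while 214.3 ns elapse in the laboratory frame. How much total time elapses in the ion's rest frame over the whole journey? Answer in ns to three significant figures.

Leg 1: γ = 1/√(1 − 0.9177²) = 1/√0.1578 = 2.517; τ_1 = 386.6/2.517 = 153.6 ns.
Leg 2: γ = 1/√(1 − 0.890²) = 1/√0.2079 = 2.193; τ_2 = 243.4/2.193 = 111.0 ns.
Leg 3: γ = 1/√(1 − 0.7504²) = 1/√0.4369 = 1.513; τ_3 = 214.3/1.513 = 141.6 ns.
Total: 153.6 + 111.0 + 141.6 ns.

τ = 406 ns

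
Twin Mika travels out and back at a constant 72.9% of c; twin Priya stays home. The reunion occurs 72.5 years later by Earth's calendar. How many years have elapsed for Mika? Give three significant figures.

β = 0.729; γ = 1/√(1 − 0.729²) = 1/√0.4686 = 1.461
Mika's clock measures proper time along the trip: τ = Δt/γ = 72.5/1.461 years.

τ = 49.6 years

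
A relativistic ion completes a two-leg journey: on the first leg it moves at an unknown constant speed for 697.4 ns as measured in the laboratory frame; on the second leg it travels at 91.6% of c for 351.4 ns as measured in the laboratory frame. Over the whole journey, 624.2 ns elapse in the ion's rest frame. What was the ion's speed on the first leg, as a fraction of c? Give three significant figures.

β = 0.721

Leg 1: speed unknown; τ_1 = 697.4/γ_1.
Leg 2: β = 0.916; γ = 1/√(1 − 0.916²) = 1/√0.1609 = 2.493; τ_2 = 351.4/2.493 = 141.0 ns.
Total proper time: τ_1 + 141.0 = 624.2, so τ_1 = 624.2 − 141.0 = 483.2 ns.
γ_1 = 697.4/483.2 = 1.443; β = √(1 − 1/γ²) = √0.5199.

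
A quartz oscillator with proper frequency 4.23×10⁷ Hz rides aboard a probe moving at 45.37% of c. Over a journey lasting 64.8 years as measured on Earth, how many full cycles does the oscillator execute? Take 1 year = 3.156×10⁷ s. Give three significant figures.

β = 0.4537; γ = 1/√(1 − 0.4537²) = 1/√0.7942 = 1.122
The oscillator's own cycle count is N = f × τ where τ is the proper time aboard the probe. τ = Δt/γ = 64.8/1.122 = 57.75 years = 1.822×10⁹ s.
N = 4.23×10⁷ × 1.822×10⁹ = 7.709×10¹⁶.

N = 7.71×10¹⁶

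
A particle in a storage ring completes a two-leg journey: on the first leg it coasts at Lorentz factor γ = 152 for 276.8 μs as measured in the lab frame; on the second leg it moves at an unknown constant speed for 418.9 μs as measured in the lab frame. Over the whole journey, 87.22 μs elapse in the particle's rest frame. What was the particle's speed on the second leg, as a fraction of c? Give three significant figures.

Leg 1: γ = 152; τ_1 = 276.8/152.0 = 1.821 μs.
Leg 2: speed unknown; τ_2 = 418.9/γ_2.
Total proper time: 1.821 + τ_2 = 87.22, so τ_2 = 87.22 − 1.821 = 85.40 μs.
γ_2 = 418.9/85.40 = 4.905; β = √(1 − 1/γ²) = √0.9584.

β = 0.979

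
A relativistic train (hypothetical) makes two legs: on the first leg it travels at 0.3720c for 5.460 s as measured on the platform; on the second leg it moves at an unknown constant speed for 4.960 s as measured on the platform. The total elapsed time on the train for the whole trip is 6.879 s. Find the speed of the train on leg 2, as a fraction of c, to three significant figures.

β = 0.931

Leg 1: γ = 1/√(1 − 0.3720²) = 1/√0.8616 = 1.077; τ_1 = 5.460/1.077 = 5.068 s.
Leg 2: speed unknown; τ_2 = 4.960/γ_2.
Total proper time: 5.068 + τ_2 = 6.879, so τ_2 = 6.879 − 5.068 = 1.811 s.
γ_2 = 4.960/1.811 = 2.739; β = √(1 − 1/γ²) = √0.8667.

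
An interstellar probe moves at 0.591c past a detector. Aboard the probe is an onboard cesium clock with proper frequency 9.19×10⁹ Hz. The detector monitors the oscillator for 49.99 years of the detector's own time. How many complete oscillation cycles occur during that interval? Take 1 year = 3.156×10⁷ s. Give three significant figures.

γ = 1/√(1 − 0.591²) = 1/√0.6507 = 1.240
During 49.99 years of lab time, the oscillator's proper time advances by τ = Δt/γ = 49.99/1.240 = 40.33 years = 1.273×10⁹ s.
N = f × τ = 9.19×10⁹ × 1.273×10⁹ = 1.170×10¹⁹.

N = 1.17×10¹⁹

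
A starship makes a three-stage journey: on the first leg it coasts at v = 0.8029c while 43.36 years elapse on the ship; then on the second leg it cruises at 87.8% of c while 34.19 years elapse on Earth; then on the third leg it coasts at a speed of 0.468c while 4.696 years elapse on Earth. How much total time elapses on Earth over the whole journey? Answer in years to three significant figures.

Δt = 112 years

Leg 1: γ = 1/√(1 − 0.8029²) = 1/√0.3554 = 1.678; Δt_1 = 1.678 × 43.36 = 72.74 years.
Leg 2: 34.19 years is already measured on Earth.
Leg 3: 4.696 years is already measured on Earth.
Total: 72.74 + 34.19 + 4.696 years.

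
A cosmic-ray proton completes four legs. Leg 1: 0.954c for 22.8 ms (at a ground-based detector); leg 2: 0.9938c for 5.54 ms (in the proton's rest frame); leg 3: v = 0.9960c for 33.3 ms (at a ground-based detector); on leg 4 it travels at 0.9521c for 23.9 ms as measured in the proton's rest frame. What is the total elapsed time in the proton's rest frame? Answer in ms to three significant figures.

τ = 39.3 ms

Leg 1: γ = 1/√(1 − 0.954²) = 1/√0.08988 = 3.335; τ_1 = 22.8/3.335 = 6.836 ms.
Leg 2: 5.54 ms is already measured in the proton's rest frame.
Leg 3: γ = 1/√(1 − 0.9960²) = 1/√0.007984 = 11.19; τ_3 = 33.3/11.19 = 2.975 ms.
Leg 4: 23.9 ms is already measured in the proton's rest frame.
Total: 6.836 + 5.540 + 2.975 + 23.90 ms.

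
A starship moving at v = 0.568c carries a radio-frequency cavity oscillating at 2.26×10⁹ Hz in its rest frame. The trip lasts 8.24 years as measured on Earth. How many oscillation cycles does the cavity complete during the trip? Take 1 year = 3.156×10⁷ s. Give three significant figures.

N = 4.84×10¹⁷

γ = 1/√(1 − 0.568²) = 1/√0.6774 = 1.215
The oscillator's own cycle count is N = f × τ where τ is the proper time on the ship. τ = Δt/γ = 8.24/1.215 = 6.782 years = 2.140×10⁸ s.
N = 2.26×10⁹ × 2.140×10⁸ = 4.837×10¹⁷.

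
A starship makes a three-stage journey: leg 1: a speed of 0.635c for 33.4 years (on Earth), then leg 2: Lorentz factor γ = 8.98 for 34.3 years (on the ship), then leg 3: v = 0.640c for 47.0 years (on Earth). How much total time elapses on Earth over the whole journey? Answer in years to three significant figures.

Δt = 388 years

Leg 1: 33.4 years is already measured on Earth.
Leg 2: γ = 8.98; Δt_2 = 8.980 × 34.3 = 308.0 years.
Leg 3: 47.0 years is already measured on Earth.
Total: 33.40 + 308.0 + 47.00 years.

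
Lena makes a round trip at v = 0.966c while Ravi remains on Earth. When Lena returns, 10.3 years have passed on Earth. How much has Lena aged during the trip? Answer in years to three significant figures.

τ = 2.66 years

γ = 1/√(1 − 0.966²) = 1/√0.06684 = 3.868
Lena's clock measures proper time along the trip: τ = Δt/γ = 10.3/3.868 years.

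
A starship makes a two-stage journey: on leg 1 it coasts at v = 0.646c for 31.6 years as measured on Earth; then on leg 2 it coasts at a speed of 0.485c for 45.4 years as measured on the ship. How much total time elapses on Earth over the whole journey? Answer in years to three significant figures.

Leg 1: 31.6 years is already measured on Earth.
Leg 2: γ = 1/√(1 − 0.485²) = 1/√0.7648 = 1.143; Δt_2 = 1.143 × 45.4 = 51.91 years.
Total: 31.60 + 51.91 years.

Δt = 83.5 years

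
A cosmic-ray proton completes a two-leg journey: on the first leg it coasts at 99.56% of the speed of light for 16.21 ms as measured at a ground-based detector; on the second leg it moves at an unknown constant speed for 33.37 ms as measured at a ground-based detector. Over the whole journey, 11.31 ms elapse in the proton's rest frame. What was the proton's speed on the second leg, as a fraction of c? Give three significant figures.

β = 0.956

Leg 1: β = 0.9956; γ = 1/√(1 − 0.9956²) = 1/√0.008781 = 10.67; τ_1 = 16.21/10.67 = 1.519 ms.
Leg 2: speed unknown; τ_2 = 33.37/γ_2.
Total proper time: 1.519 + τ_2 = 11.31, so τ_2 = 11.31 − 1.519 = 9.791 ms.
γ_2 = 33.37/9.791 = 3.408; β = √(1 − 1/γ²) = √0.9139.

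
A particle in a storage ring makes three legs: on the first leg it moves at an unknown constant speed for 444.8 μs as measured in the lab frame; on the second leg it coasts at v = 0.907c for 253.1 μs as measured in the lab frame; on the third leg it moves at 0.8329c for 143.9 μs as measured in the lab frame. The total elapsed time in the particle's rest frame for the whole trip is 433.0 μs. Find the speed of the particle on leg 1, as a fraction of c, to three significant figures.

β = 0.832

Leg 1: speed unknown; τ_1 = 444.8/γ_1.
Leg 2: γ = 1/√(1 − 0.907²) = 1/√0.1774 = 2.375; τ_2 = 253.1/2.375 = 106.6 μs.
Leg 3: γ = 1/√(1 − 0.8329²) = 1/√0.3063 = 1.807; τ_3 = 143.9/1.807 = 79.64 μs.
Total proper time: τ_1 + 106.6 + 79.64 = 433.0, so τ_1 = 433.0 − 186.2 = 246.8 μs.
γ_1 = 444.8/246.8 = 1.802; β = √(1 − 1/γ²) = √0.6922.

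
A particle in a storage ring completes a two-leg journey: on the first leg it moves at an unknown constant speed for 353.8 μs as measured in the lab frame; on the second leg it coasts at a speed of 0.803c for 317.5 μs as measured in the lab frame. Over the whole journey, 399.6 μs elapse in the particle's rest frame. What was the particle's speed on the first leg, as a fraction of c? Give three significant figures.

Leg 1: speed unknown; τ_1 = 353.8/γ_1.
Leg 2: γ = 1/√(1 − 0.803²) = 1/√0.3552 = 1.678; τ_2 = 317.5/1.678 = 189.2 μs.
Total proper time: τ_1 + 189.2 = 399.6, so τ_1 = 399.6 − 189.2 = 210.4 μs.
γ_1 = 353.8/210.4 = 1.682; β = √(1 − 1/γ²) = √0.6464.

β = 0.804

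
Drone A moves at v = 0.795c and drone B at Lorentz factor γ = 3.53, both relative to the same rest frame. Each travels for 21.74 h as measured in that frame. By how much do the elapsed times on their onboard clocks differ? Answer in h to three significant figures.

|τ_A − τ_B| = 7.03 h

A: γ = 1/√(1 − 0.795²) = 1/√0.3680 = 1.649; τ_A = 21.74/1.649 = 13.19 h.
B: γ = 3.53; τ_B = 21.74/3.530 = 6.159 h.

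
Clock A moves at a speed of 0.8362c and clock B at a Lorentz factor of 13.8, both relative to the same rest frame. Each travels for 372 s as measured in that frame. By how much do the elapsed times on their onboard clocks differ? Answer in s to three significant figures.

A: γ = 1/√(1 − 0.8362²) = 1/√0.3008 = 1.823; τ_A = 372/1.823 = 204.0 s.
B: γ = 13.8; τ_B = 372/13.80 = 26.96 s.

|τ_A − τ_B| = 177 s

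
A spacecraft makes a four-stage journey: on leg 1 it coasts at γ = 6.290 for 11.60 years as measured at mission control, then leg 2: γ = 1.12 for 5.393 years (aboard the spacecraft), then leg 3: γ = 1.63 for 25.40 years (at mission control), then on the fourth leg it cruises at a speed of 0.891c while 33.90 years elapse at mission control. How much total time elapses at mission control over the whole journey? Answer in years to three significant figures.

Leg 1: 11.60 years is already measured at mission control.
Leg 2: γ = 1.12; Δt_2 = 1.120 × 5.393 = 6.040 years.
Leg 3: 25.40 years is already measured at mission control.
Leg 4: 33.90 years is already measured at mission control.
Total: 11.60 + 6.040 + 25.40 + 33.90 years.

Δt = 76.9 years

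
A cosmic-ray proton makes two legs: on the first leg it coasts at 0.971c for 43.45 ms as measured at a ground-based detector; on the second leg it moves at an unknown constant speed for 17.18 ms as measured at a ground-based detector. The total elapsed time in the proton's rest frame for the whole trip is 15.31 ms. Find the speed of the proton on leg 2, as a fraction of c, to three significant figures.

Leg 1: γ = 1/√(1 − 0.971²) = 1/√0.05716 = 4.183; τ_1 = 43.45/4.183 = 10.39 ms.
Leg 2: speed unknown; τ_2 = 17.18/γ_2.
Total proper time: 10.39 + τ_2 = 15.31, so τ_2 = 15.31 − 10.39 = 4.922 ms.
γ_2 = 17.18/4.922 = 3.490; β = √(1 − 1/γ²) = √0.9179.

β = 0.958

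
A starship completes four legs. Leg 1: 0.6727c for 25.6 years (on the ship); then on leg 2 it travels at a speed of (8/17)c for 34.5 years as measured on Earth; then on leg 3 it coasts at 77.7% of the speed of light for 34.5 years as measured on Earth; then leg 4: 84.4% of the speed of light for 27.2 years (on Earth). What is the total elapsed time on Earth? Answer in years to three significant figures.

Δt = 131 years

Leg 1: γ = 1/√(1 − 0.6727²) = 1/√0.5475 = 1.352; Δt_1 = 1.352 × 25.6 = 34.60 years.
Leg 2: 34.5 years is already measured on Earth.
Leg 3: 34.5 years is already measured on Earth.
Leg 4: 27.2 years is already measured on Earth.
Total: 34.60 + 34.50 + 34.50 + 27.20 years.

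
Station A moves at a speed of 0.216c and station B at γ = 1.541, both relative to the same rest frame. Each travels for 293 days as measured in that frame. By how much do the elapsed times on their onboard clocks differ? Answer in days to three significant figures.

|τ_A − τ_B| = 95.9 days

A: γ = 1/√(1 − 0.216²) = 1/√0.9533 = 1.024; τ_A = 293/1.024 = 286.1 days.
B: γ = 1.541; τ_B = 293/1.541 = 190.1 days.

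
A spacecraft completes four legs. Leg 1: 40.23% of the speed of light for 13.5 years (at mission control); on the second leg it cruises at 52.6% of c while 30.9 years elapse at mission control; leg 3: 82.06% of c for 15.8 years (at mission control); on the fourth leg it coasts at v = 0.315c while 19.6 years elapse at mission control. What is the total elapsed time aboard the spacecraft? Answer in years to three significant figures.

Leg 1: β = 0.4023; γ = 1/√(1 − 0.4023²) = 1/√0.8382 = 1.092; τ_1 = 13.5/1.092 = 12.36 years.
Leg 2: β = 0.526; γ = 1/√(1 − 0.526²) = 1/√0.7233 = 1.176; τ_2 = 30.9/1.176 = 26.28 years.
Leg 3: β = 0.8206; γ = 1/√(1 − 0.8206²) = 1/√0.3266 = 1.750; τ_3 = 15.8/1.750 = 9.030 years.
Leg 4: γ = 1/√(1 − 0.315²) = 1/√0.9008 = 1.054; τ_4 = 19.6/1.054 = 18.60 years.
Total: 12.36 + 26.28 + 9.030 + 18.60 years.

τ = 66.3 years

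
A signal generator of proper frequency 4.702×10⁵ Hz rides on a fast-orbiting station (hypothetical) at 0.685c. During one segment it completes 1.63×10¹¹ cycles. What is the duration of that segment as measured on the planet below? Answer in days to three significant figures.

γ = 1/√(1 − 0.685²) = 1/√0.5308 = 1.373
Proper time for N cycles: τ = N/f = 1.63×10¹¹/(4.702×10⁵) = 3.467×10⁵ s = 4.012 days.
Lab-frame duration Δt = γτ = 1.373 × 4.012 = 5.507 days.

Δt = 5.51 days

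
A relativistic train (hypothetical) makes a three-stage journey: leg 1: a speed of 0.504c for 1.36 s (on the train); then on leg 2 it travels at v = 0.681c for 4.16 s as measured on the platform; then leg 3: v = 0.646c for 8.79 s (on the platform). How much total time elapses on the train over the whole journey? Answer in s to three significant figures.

τ = 11.1 s

Leg 1: 1.36 s is already measured on the train.
Leg 2: γ = 1/√(1 − 0.681²) = 1/√0.5362 = 1.366; τ_2 = 4.16/1.366 = 3.046 s.
Leg 3: γ = 1/√(1 − 0.646²) = 1/√0.5827 = 1.310; τ_3 = 8.79/1.310 = 6.710 s.
Total: 1.360 + 3.046 + 6.710 s.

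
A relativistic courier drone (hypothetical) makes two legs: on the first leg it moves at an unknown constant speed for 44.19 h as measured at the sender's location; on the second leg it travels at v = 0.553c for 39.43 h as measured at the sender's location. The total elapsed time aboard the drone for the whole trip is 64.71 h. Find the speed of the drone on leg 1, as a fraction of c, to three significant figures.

β = 0.693

Leg 1: speed unknown; τ_1 = 44.19/γ_1.
Leg 2: γ = 1/√(1 − 0.553²) = 1/√0.6942 = 1.200; τ_2 = 39.43/1.200 = 32.85 h.
Total proper time: τ_1 + 32.85 = 64.71, so τ_1 = 64.71 − 32.85 = 31.86 h.
γ_1 = 44.19/31.86 = 1.387; β = √(1 − 1/γ²) = √0.4803.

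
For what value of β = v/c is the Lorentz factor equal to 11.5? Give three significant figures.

β = 0.996

β = √(1 − 1/γ²) = √(1 − 1/11.5²) = √(1 − 0.007561) = √0.9924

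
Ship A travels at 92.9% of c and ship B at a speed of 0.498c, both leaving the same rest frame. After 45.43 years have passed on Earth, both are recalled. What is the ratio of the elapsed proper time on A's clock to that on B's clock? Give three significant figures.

A: β = 0.929; γ = 1/√(1 − 0.929²) = 1/√0.1370 = 2.702. B: γ = 1/√(1 − 0.498²) = 1/√0.7520 = 1.153.
τ_A/τ_B = γ_B/γ_A = 1.153/2.702 = 0.4268, so τ_A/τ_B = 0.4268.

τ_A/τ_B = 0.427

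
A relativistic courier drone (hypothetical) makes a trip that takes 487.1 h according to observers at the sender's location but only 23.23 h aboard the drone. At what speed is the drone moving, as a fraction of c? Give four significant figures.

β = 0.9989

The proper time is measured aboard the drone (both events occur at the drone's location); Δt is measured at the sender's location. γ = Δt/τ = 487.1/23.23 = 20.97.
β = √(1 − 1/γ²) = √(1 − 0.002274) = √0.9977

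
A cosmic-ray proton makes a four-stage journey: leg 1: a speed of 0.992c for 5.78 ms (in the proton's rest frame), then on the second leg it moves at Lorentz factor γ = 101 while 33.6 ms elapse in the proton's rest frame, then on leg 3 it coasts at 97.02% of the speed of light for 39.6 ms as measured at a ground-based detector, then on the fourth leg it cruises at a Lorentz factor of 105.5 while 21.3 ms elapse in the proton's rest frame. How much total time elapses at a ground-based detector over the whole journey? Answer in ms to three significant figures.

Leg 1: γ = 1/√(1 − 0.992²) = 1/√0.01594 = 7.922; Δt_1 = 7.922 × 5.78 = 45.79 ms.
Leg 2: γ = 101; Δt_2 = 101.0 × 33.6 = 3394 ms.
Leg 3: 39.6 ms is already measured at a ground-based detector.
Leg 4: γ = 105.5; Δt_4 = 105.5 × 21.3 = 2247 ms.
Total: 45.79 + 3394 + 39.60 + 2247 ms.

Δt = 5730 ms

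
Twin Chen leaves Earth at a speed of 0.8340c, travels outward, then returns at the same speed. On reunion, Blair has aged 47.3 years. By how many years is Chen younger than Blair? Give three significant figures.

γ = 1/√(1 − 0.8340²) = 1/√0.3044 = 1.812
Chen's elapsed proper time: τ = 47.3/1.812 = 26.10 years.
Age gap = Δt − τ = 47.3 − 26.10 years.

Δt − τ = 21.2 years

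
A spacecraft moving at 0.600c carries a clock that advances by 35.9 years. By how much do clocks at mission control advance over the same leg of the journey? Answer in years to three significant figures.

γ = 1/√(1 − 0.600²) = 5/4 = 1.250
The interval measured aboard the spacecraft is the proper time (both events occur at the same place in that frame); the lab-frame interval is Δt = γτ = 1.250 × 35.9 years.

Δt = 44.9 years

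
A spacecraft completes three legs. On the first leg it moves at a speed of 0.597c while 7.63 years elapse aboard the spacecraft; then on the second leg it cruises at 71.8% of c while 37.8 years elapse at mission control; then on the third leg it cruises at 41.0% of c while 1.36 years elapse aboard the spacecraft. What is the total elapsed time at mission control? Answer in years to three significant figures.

Δt = 48.8 years

Leg 1: γ = 1/√(1 − 0.597²) = 1/√0.6436 = 1.247; Δt_1 = 1.247 × 7.63 = 9.511 years.
Leg 2: 37.8 years is already measured at mission control.
Leg 3: β = 0.410; γ = 1/√(1 − 0.410²) = 1/√0.8319 = 1.096; Δt_3 = 1.096 × 1.36 = 1.491 years.
Total: 9.511 + 37.80 + 1.491 years.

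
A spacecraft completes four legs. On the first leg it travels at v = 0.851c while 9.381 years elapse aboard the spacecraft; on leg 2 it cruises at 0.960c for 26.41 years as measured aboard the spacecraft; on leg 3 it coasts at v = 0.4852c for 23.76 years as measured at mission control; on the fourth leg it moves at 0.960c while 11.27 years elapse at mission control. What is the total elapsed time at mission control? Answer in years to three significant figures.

Leg 1: γ = 1/√(1 − 0.851²) = 1/√0.2758 = 1.904; Δt_1 = 1.904 × 9.381 = 17.86 years.
Leg 2: γ = 1/√(1 − 0.960²) = 25/7 ≈ 3.571; Δt_2 = 3.571 × 26.41 = 94.32 years.
Leg 3: 23.76 years is already measured at mission control.
Leg 4: 11.27 years is already measured at mission control.
Total: 17.86 + 94.32 + 23.76 + 11.27 years.

Δt = 147 years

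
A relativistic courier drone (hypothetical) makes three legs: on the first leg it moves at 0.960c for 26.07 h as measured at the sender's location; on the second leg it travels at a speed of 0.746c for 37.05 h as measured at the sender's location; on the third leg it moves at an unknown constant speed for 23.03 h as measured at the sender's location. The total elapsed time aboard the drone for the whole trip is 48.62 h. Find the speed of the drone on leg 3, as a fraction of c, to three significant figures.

β = 0.691

Leg 1: γ = 1/√(1 − 0.960²) = 25/7 ≈ 3.571; τ_1 = 26.07/3.571 = 7.300 h.
Leg 2: γ = 1/√(1 − 0.746²) = 1/√0.4435 = 1.502; τ_2 = 37.05/1.502 = 24.67 h.
Leg 3: speed unknown; τ_3 = 23.03/γ_3.
Total proper time: 7.300 + 24.67 + τ_3 = 48.62, so τ_3 = 48.62 − 31.97 = 16.65 h.
γ_3 = 23.03/16.65 = 1.383; β = √(1 − 1/γ²) = √0.4775.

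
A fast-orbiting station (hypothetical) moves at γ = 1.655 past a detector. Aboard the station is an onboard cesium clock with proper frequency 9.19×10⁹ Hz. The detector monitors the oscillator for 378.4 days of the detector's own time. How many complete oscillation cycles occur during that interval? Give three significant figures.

N = 1.82×10¹⁷

γ = 1.655
During 378.4 days of lab time, the oscillator's proper time advances by τ = Δt/γ = 378.4/1.655 = 228.6 days = 1.975×10⁷ s.
N = f × τ = 9.19×10⁹ × 1.975×10⁷ = 1.815×10¹⁷.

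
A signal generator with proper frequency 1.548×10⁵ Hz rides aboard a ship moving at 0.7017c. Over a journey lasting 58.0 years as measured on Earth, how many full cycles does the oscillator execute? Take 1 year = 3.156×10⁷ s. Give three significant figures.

γ = 1/√(1 − 0.7017²) = 1/√0.5076 = 1.404
The oscillator's own cycle count is N = f × τ where τ is the proper time on the ship. τ = Δt/γ = 58.0/1.404 = 41.32 years = 1.304×10⁹ s.
N = 1.548×10⁵ × 1.304×10⁹ = 2.019×10¹⁴.

N = 2.02×10¹⁴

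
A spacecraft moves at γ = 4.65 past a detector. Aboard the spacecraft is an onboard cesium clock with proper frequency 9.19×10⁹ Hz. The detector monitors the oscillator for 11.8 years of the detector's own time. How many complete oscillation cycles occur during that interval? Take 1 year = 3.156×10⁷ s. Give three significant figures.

γ = 4.65
During 11.8 years of lab time, the oscillator's proper time advances by τ = Δt/γ = 11.8/4.650 = 2.538 years = 8.009×10⁷ s.
N = f × τ = 9.19×10⁹ × 8.009×10⁷ = 7.360×10¹⁷.

N = 7.36×10¹⁷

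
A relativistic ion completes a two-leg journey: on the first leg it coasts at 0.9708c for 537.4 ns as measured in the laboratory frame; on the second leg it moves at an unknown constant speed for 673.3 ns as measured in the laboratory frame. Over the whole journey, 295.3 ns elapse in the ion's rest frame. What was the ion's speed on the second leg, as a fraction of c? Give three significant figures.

β = 0.969

Leg 1: γ = 1/√(1 − 0.9708²) = 1/√0.05755 = 4.169; τ_1 = 537.4/4.169 = 128.9 ns.
Leg 2: speed unknown; τ_2 = 673.3/γ_2.
Total proper time: 128.9 + τ_2 = 295.3, so τ_2 = 295.3 − 128.9 = 166.4 ns.
γ_2 = 673.3/166.4 = 4.047; β = √(1 − 1/γ²) = √0.9389.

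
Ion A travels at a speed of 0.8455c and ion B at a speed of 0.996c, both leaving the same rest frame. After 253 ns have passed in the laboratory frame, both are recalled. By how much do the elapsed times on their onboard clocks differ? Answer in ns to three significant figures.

A: γ = 1/√(1 − 0.8455²) = 1/√0.2851 = 1.873; τ_A = 253/1.873 = 135.1 ns.
B: γ = 1/√(1 − 0.996²) = 1/√0.007984 = 11.19; τ_B = 253/11.19 = 22.61 ns.

|τ_A − τ_B| = 112 ns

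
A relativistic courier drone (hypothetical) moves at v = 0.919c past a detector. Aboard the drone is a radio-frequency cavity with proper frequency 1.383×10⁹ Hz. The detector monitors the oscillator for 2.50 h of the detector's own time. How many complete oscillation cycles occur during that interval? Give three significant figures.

N = 4.91×10¹²

γ = 1/√(1 − 0.919²) = 1/√0.1554 = 2.536
During 2.50 h of lab time, the oscillator's proper time advances by τ = Δt/γ = 2.50/2.536 = 0.9856 h = 3.548×10³ s.
N = f × τ = 1.383×10⁹ × 3.548×10³ = 4.907×10¹².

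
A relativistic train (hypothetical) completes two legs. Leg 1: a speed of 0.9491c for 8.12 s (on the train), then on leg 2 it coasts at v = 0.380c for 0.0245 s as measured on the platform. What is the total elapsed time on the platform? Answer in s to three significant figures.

Leg 1: γ = 1/√(1 − 0.9491²) = 1/√0.09921 = 3.175; Δt_1 = 3.175 × 8.12 = 25.78 s.
Leg 2: 0.0245 s is already measured on the platform.
Total: 25.78 + 0.02450 s.

Δt = 25.8 s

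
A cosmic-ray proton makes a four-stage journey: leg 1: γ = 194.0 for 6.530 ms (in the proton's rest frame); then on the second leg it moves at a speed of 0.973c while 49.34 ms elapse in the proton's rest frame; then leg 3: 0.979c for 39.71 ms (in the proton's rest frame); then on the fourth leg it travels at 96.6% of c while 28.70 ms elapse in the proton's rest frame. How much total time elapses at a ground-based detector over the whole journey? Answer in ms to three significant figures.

Δt = 1790 ms

Leg 1: γ = 194.0; Δt_1 = 194.0 × 6.530 = 1267 ms.
Leg 2: γ = 1/√(1 − 0.973²) = 1/√0.05327 = 4.333; Δt_2 = 4.333 × 49.34 = 213.8 ms.
Leg 3: γ = 1/√(1 − 0.979²) = 1/√0.04156 = 4.905; Δt_3 = 4.905 × 39.71 = 194.8 ms.
Leg 4: β = 0.966; γ = 1/√(1 − 0.966²) = 1/√0.06684 = 3.868; Δt_4 = 3.868 × 28.70 = 111.0 ms.
Total: 1267 + 213.8 + 194.8 + 111.0 ms.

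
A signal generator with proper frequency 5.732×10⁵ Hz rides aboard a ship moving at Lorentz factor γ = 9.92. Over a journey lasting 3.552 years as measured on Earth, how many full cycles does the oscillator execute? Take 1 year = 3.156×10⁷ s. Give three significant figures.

N = 6.48×10¹²

γ = 9.92
The oscillator's own cycle count is N = f × τ where τ is the proper time on the ship. τ = Δt/γ = 3.552/9.920 = 0.3581 years = 1.130×10⁷ s.
N = 5.732×10⁵ × 1.130×10⁷ = 6.477×10¹².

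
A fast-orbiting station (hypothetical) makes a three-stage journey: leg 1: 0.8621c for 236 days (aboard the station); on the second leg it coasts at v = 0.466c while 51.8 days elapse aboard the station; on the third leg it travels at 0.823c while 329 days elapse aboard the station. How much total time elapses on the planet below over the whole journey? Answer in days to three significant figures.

Leg 1: γ = 1/√(1 − 0.8621²) = 1/√0.2568 = 1.973; Δt_1 = 1.973 × 236 = 465.7 days.
Leg 2: γ = 1/√(1 − 0.466²) = 1/√0.7828 = 1.130; Δt_2 = 1.130 × 51.8 = 58.55 days.
Leg 3: γ = 1/√(1 − 0.823²) = 1/√0.3227 = 1.760; Δt_3 = 1.760 × 329 = 579.2 days.
Total: 465.7 + 58.55 + 579.2 days.

Δt = 1100 days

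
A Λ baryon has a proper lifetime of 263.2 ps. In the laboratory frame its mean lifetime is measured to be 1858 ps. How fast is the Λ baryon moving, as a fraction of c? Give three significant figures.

γ = Δt/τ₀ = 1858/263.2 = 7.059
β = √(1 − 1/γ²) = √(1 − 0.02007) = √0.9799

β = 0.990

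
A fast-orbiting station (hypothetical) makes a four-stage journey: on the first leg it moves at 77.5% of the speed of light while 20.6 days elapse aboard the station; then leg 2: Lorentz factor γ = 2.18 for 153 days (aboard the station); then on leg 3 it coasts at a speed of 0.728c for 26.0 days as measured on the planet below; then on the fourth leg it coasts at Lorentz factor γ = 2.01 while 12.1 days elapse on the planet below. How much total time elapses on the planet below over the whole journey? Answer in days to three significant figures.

Leg 1: β = 0.775; γ = 1/√(1 − 0.775²) = 1/√0.3994 = 1.582; Δt_1 = 1.582 × 20.6 = 32.60 days.
Leg 2: γ = 2.18; Δt_2 = 2.180 × 153 = 333.5 days.
Leg 3: 26.0 days is already measured on the planet below.
Leg 4: 12.1 days is already measured on the planet below.
Total: 32.60 + 333.5 + 26.00 + 12.10 days.

Δt = 404 days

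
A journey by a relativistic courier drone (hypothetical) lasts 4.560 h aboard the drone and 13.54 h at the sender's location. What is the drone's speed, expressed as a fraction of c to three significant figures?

β = 0.942

The proper time is measured aboard the drone (both events occur at the drone's location); Δt is measured at the sender's location. γ = Δt/τ = 13.54/4.560 = 2.969.
β = √(1 − 1/γ²) = √(1 − 0.1134) = √0.8866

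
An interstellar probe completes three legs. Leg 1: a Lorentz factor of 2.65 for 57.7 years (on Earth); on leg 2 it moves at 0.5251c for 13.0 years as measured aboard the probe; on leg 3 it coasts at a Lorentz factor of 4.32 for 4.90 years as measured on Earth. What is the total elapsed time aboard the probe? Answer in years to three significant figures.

τ = 35.9 years

Leg 1: γ = 2.65; τ_1 = 57.7/2.650 = 21.77 years.
Leg 2: 13.0 years is already measured aboard the probe.
Leg 3: γ = 4.32; τ_3 = 4.90/4.320 = 1.134 years.
Total: 21.77 + 13.00 + 1.134 years.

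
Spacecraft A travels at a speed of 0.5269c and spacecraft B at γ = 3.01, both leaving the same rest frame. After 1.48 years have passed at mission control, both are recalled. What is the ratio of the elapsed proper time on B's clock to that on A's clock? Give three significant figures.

A: γ = 1/√(1 − 0.5269²) = 1/√0.7224 = 1.177. B: γ = 3.01.
τ_A/τ_B = γ_B/γ_A = 3.010/1.177 = 2.558, so τ_B/τ_A = 0.3909.

τ_B/τ_A = 0.391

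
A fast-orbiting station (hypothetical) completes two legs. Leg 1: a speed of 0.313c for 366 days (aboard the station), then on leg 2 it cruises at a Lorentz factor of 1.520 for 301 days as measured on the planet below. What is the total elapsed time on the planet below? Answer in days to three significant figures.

Leg 1: γ = 1/√(1 − 0.313²) = 1/√0.9020 = 1.053; Δt_1 = 1.053 × 366 = 385.4 days.
Leg 2: 301 days is already measured on the planet below.
Total: 385.4 + 301.0 days.

Δt = 686 days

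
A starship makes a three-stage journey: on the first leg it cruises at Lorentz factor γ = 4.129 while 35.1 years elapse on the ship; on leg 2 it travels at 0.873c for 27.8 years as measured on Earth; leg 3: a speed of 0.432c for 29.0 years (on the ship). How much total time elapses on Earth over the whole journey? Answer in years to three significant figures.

Leg 1: γ = 4.129; Δt_1 = 4.129 × 35.1 = 144.9 years.
Leg 2: 27.8 years is already measured on Earth.
Leg 3: γ = 1/√(1 − 0.432²) = 1/√0.8134 = 1.109; Δt_3 = 1.109 × 29.0 = 32.16 years.
Total: 144.9 + 27.80 + 32.16 years.

Δt = 205 years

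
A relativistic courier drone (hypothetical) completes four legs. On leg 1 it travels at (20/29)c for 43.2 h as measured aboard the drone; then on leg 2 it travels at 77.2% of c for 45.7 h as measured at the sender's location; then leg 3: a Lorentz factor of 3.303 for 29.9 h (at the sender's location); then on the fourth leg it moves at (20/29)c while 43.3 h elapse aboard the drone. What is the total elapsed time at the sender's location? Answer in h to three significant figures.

Δt = 195 h

Leg 1: γ = 1/√(1 − (20/29)²) = 29/21 ≈ 1.381; Δt_1 = 1.381 × 43.2 = 59.66 h.
Leg 2: 45.7 h is already measured at the sender's location.
Leg 3: 29.9 h is already measured at the sender's location.
Leg 4: γ = 1/√(1 − (20/29)²) = 29/21 ≈ 1.381; Δt_4 = 1.381 × 43.3 = 59.80 h.
Total: 59.66 + 45.70 + 29.90 + 59.80 h.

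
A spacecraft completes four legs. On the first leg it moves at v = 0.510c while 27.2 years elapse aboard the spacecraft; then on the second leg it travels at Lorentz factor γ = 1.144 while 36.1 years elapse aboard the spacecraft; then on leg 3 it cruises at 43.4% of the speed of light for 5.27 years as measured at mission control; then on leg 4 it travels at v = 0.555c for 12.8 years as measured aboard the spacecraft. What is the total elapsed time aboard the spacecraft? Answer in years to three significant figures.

Leg 1: 27.2 years is already measured aboard the spacecraft.
Leg 2: 36.1 years is already measured aboard the spacecraft.
Leg 3: β = 0.434; γ = 1/√(1 − 0.434²) = 1/√0.8116 = 1.110; τ_3 = 5.27/1.110 = 4.748 years.
Leg 4: 12.8 years is already measured aboard the spacecraft.
Total: 27.20 + 36.10 + 4.748 + 12.80 years.

τ = 80.8 years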